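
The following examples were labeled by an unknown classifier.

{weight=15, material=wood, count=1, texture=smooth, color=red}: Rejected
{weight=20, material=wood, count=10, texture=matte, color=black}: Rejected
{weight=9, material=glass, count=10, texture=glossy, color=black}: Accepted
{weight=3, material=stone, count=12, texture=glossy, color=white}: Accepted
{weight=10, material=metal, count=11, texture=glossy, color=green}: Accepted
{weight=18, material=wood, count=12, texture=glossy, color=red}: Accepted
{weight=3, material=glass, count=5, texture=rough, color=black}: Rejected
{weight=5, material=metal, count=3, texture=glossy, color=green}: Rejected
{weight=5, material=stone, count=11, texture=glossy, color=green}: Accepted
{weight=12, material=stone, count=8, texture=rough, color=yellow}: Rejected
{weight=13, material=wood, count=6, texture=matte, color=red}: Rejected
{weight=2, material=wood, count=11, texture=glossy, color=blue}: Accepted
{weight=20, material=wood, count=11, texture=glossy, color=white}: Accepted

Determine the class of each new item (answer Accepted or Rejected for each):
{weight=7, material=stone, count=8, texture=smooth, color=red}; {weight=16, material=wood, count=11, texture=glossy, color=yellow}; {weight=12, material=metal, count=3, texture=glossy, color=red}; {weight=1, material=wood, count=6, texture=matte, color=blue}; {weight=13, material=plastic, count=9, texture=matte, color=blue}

'Accepted' ⟺ texture is glossy AND count ≥ 5.
{weight=7, material=stone, count=8, texture=smooth, color=red}: texture is smooth, count = 8, fails the rule → Rejected.
{weight=16, material=wood, count=11, texture=glossy, color=yellow}: texture is glossy, count = 11, passes → Accepted.
{weight=12, material=metal, count=3, texture=glossy, color=red}: texture is glossy, count = 3, fails the rule → Rejected.
{weight=1, material=wood, count=6, texture=matte, color=blue}: texture is matte, count = 6, fails the rule → Rejected.
{weight=13, material=plastic, count=9, texture=matte, color=blue}: texture is matte, count = 9, fails the rule → Rejected.

Rejected, Accepted, Rejected, Rejected, Rejected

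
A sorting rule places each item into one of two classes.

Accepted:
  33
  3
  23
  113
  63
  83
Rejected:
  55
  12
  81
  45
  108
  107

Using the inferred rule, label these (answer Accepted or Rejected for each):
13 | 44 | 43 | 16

Checking candidate rules against both groups, what survives is: ends in digit 3.

Accepted, Rejected, Accepted, Rejected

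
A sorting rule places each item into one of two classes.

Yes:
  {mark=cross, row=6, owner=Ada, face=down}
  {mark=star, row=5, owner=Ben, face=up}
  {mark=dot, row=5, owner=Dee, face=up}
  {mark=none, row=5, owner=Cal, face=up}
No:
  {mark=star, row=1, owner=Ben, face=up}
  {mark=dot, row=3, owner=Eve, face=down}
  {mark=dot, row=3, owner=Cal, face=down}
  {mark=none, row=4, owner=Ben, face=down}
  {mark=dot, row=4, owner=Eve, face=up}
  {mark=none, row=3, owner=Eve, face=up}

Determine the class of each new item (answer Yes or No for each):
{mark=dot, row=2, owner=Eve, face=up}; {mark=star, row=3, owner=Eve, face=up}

The pattern is that an item is 'Yes' exactly when: row ≥ 5.
{mark=dot, row=2, owner=Eve, face=up} → row = 2 → No. {mark=star, row=3, owner=Eve, face=up} → row = 3 → No.

No, No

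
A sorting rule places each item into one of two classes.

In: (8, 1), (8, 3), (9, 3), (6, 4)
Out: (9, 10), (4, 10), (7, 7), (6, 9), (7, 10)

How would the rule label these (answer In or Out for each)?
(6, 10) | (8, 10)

Out, Out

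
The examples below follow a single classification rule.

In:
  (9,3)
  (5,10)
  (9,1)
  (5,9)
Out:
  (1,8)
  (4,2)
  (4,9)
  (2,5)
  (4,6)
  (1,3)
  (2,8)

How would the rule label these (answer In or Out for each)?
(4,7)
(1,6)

Out, Out

Rule: first ≥ 5. This holds for each 'In' example and fails for each 'Out' one.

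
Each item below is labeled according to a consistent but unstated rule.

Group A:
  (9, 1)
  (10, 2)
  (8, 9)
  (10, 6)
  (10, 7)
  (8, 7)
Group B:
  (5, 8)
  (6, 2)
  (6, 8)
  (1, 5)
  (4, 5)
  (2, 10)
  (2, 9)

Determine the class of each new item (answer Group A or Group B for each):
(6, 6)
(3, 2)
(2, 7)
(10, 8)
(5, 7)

'Group A' ⟺ first ≥ 7.
(6, 6): first 6, does not satisfy this → Group B. (3, 2): first 3, does not satisfy this → Group B. (2, 7): first 2, does not satisfy this → Group B. (10, 8): first 10, passes → Group A. (5, 7): first 5, does not satisfy this → Group B.

Group B, Group B, Group B, Group A, Group B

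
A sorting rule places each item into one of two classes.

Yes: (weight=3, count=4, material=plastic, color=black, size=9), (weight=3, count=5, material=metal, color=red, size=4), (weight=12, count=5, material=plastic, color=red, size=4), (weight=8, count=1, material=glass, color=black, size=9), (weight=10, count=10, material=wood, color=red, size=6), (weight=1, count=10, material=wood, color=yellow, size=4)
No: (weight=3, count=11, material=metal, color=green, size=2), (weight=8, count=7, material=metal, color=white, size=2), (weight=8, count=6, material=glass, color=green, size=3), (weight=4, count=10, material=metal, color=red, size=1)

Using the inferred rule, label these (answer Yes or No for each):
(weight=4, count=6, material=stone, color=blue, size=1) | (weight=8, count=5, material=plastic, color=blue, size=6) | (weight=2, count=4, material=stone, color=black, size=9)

The distinguishing property — size ≥ 4 — holds for all the 'Yes' cases and none of the 'No' cases.
(weight=4, count=6, material=stone, color=blue, size=1): size = 1, does not satisfy this → No.
(weight=8, count=5, material=plastic, color=blue, size=6): size = 6, qualifies → Yes.
(weight=2, count=4, material=stone, color=black, size=9): size = 9, qualifies → Yes.

No, Yes, Yes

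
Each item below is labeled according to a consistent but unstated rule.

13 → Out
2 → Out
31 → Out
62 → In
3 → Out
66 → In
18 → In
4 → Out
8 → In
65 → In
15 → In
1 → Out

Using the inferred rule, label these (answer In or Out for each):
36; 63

In, In

The simplest hypothesis consistent with all the labels is: digit sum ≥ 5.
36 → digit sum 3+6 = 9 → In. 63 → digit sum 6+3 = 9 → In.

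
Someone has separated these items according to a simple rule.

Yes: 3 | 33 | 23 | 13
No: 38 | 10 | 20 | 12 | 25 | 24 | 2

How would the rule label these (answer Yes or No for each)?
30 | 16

The simplest hypothesis consistent with all the labels is: ends in digit 3.
30: last digit 0, doesn't qualify → No.
16: last digit 6, doesn't qualify → No.

No, No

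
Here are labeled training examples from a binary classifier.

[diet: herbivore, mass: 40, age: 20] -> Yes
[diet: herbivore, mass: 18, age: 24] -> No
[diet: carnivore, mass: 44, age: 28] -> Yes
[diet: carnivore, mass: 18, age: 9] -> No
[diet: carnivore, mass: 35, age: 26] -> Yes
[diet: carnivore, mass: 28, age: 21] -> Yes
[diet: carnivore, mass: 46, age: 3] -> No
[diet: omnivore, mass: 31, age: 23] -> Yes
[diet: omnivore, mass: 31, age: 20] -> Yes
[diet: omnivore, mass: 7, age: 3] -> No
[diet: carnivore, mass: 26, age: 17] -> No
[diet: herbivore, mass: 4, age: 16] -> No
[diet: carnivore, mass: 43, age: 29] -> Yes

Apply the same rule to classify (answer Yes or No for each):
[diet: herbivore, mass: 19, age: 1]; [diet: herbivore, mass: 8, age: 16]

The rule appears to be: age ≥ 9 AND mass ≥ 28.
[diet: herbivore, mass: 19, age: 1]: age = 1, mass = 19, doesn't match → No. [diet: herbivore, mass: 8, age: 16]: age = 16, mass = 8, doesn't match → No.

No, No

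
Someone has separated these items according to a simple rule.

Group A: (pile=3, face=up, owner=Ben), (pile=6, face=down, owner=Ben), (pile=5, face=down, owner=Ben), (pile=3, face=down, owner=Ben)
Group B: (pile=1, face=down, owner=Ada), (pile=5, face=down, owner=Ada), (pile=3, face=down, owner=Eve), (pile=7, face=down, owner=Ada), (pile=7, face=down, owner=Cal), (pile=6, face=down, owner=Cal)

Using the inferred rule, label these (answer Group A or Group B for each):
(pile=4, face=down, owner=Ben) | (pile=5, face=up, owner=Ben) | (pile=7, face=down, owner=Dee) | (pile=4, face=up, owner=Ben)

Group A, Group A, Group B, Group A

Checking candidate rules against both groups, what survives is: owner is Ben.
(pile=4, face=down, owner=Ben): owner is Ben, qualifies → Group A.
(pile=5, face=up, owner=Ben): owner is Ben, qualifies → Group A.
(pile=7, face=down, owner=Dee): owner is Dee, lacks this property → Group B.
(pile=4, face=up, owner=Ben): owner is Ben, qualifies → Group A.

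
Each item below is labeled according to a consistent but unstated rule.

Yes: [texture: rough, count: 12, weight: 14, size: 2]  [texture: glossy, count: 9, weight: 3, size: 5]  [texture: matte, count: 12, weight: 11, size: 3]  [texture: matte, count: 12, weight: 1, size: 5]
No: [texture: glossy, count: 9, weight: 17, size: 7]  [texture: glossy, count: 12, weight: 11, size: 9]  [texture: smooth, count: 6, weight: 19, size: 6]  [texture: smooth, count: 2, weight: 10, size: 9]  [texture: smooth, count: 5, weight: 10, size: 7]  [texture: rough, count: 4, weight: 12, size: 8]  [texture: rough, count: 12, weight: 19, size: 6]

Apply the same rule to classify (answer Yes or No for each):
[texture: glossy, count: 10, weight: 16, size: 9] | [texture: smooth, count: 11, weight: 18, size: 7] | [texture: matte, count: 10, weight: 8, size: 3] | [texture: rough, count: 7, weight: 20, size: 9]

No, No, Yes, No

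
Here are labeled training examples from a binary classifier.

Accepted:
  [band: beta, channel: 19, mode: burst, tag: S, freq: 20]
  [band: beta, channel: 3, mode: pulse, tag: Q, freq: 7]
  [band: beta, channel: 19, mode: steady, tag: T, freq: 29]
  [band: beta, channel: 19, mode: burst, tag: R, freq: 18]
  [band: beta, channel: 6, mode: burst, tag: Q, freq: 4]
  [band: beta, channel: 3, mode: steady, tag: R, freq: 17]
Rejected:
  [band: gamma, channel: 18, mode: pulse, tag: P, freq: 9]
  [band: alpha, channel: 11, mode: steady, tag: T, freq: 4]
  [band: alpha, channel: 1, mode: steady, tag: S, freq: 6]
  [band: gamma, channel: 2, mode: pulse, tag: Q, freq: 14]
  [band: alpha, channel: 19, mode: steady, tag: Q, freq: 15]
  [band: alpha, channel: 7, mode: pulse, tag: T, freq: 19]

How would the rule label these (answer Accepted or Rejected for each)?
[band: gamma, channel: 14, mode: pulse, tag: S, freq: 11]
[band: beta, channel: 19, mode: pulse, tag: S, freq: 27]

Rejected, Accepted

Every 'Accepted' example satisfies: band is beta. None of the 'Rejected' examples do.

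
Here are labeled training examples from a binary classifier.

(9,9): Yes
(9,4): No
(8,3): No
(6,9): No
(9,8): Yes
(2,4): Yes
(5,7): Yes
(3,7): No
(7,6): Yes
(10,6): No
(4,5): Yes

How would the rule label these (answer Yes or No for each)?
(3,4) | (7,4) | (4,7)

'Yes' ⟺ |first − second| ≤ 2.
(3,4) — |3−4| = 1, hence Yes. (7,4) — |7−4| = 3, hence No. (4,7) — |4−7| = 3, hence No.

Yes, No, No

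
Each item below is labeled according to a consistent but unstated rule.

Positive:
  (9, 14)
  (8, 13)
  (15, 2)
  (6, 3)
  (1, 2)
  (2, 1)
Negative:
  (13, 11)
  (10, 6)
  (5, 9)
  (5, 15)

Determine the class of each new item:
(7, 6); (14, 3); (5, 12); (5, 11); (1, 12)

Looking at the examples, the only property every 'Positive' case has and every 'Negative' case lacks is: sum is odd.

Positive, Positive, Positive, Negative, Positive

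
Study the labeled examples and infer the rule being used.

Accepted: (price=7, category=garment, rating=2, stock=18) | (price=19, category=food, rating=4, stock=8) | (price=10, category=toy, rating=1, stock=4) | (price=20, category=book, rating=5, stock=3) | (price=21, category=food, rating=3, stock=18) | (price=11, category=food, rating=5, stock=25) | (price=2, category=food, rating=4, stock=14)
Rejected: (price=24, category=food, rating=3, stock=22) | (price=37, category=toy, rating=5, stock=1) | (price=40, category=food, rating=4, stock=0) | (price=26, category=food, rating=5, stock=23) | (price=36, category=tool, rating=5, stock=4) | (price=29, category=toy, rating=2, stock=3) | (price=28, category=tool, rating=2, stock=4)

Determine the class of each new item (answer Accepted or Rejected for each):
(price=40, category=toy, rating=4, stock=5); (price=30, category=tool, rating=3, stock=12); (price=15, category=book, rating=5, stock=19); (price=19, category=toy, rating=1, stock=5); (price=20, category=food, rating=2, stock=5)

'Accepted' ⟺ price ≤ 21.
(price=40, category=toy, rating=4, stock=5) — price = 40, hence Rejected. (price=30, category=tool, rating=3, stock=12) — price = 30, hence Rejected. (price=15, category=book, rating=5, stock=19) — price = 15, hence Accepted. (price=19, category=toy, rating=1, stock=5) — price = 19, hence Accepted. (price=20, category=food, rating=2, stock=5) — price = 20, hence Accepted.

Rejected, Rejected, Accepted, Accepted, Accepted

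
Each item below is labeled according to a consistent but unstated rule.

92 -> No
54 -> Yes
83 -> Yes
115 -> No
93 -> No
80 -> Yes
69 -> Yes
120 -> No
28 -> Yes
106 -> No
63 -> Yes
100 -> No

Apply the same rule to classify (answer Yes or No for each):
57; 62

Yes, Yes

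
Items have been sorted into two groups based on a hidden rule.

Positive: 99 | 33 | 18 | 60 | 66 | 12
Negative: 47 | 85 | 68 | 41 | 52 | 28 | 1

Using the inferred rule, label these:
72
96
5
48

Positive, Positive, Negative, Positive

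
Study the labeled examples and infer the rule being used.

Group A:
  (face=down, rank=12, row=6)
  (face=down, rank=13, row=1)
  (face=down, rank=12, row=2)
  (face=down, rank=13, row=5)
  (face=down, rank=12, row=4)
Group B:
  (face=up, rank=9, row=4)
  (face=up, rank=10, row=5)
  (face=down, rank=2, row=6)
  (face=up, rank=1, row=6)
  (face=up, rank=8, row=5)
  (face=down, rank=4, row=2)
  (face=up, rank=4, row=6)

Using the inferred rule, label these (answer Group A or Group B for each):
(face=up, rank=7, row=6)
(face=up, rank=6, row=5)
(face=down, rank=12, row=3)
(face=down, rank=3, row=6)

Group B, Group B, Group A, Group B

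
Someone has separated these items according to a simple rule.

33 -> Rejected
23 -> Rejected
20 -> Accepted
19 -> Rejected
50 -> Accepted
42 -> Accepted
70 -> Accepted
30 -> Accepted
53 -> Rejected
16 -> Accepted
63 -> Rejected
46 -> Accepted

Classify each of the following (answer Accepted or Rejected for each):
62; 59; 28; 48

One predicate separates the groups cleanly: even.

Accepted, Rejected, Accepted, Accepted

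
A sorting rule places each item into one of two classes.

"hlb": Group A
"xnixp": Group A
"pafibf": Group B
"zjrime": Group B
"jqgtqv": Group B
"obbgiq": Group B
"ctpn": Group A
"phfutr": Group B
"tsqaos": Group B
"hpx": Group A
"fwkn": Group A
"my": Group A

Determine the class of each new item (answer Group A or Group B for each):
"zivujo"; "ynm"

Group B, Group A

A rule that fits every label: length ≤ 5 — true of each 'Group A' example, false of each 'Group B' one.
"zivujo": Group B (length 6). "ynm": Group A (length 3).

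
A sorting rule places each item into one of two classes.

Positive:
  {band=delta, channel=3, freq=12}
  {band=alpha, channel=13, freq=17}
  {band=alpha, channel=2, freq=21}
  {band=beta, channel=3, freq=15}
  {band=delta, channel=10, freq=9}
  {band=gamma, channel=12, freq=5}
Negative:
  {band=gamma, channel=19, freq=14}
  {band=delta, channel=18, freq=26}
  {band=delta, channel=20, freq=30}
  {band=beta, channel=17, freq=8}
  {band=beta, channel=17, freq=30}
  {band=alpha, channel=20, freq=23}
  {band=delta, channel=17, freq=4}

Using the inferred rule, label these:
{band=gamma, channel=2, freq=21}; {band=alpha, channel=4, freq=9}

Every 'Positive' example satisfies: channel ≤ 13. None of the 'Negative' examples do.
Positive: {band=gamma, channel=2, freq=21}, since channel = 2.
Positive: {band=alpha, channel=4, freq=9}, since channel = 4.

Positive, Positive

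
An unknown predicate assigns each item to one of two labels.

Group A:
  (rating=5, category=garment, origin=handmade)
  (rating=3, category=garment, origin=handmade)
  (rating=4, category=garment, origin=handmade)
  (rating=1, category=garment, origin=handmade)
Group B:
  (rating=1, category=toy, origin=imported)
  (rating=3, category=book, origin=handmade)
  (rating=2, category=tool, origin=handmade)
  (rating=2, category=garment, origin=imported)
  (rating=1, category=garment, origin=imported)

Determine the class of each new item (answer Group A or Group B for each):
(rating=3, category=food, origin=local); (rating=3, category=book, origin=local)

Group B, Group B

A rule that fits every label: category is garment AND origin is handmade — true of each 'Group A' example, false of each 'Group B' one.
(rating=3, category=food, origin=local) → category is food, origin is local → Group B. (rating=3, category=book, origin=local) → category is book, origin is local → Group B.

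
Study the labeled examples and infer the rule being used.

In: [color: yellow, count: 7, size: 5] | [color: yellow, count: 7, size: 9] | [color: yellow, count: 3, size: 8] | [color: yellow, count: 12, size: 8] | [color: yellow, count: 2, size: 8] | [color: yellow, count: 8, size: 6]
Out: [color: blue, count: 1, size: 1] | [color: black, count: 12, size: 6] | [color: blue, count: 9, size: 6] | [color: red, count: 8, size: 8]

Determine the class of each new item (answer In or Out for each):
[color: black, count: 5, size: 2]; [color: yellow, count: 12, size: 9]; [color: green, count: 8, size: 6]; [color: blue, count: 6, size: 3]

Out, In, Out, Out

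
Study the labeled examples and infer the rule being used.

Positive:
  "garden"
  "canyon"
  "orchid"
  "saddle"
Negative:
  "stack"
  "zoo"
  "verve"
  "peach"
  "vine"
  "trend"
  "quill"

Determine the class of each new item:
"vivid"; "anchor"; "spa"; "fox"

Negative, Positive, Negative, Negative

All 'Positive' examples share one property — length 6 — and every 'Negative' example lacks it.
"vivid": length 5, fails this test → Negative.
"anchor": length 6, checks out → Positive.
"spa": length 3, fails this test → Negative.
"fox": length 3, fails this test → Negative.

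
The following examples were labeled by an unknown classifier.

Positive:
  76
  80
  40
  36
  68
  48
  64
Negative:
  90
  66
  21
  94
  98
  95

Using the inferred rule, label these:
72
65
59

Positive, Negative, Negative

Comparing the two groups points to one rule — multiple of 4.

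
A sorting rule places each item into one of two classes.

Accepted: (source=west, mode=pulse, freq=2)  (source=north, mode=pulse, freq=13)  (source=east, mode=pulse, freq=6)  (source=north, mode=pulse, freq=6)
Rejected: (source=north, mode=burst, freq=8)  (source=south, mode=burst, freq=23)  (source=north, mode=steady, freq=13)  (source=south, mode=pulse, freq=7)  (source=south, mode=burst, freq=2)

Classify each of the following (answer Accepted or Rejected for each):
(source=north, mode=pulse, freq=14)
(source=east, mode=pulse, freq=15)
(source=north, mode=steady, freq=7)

The common property of the 'Accepted' items is: mode is pulse AND freq ≠ 7. No 'Rejected' item has it.
(source=north, mode=pulse, freq=14): mode is pulse, freq = 14 — fits, so Accepted. (source=east, mode=pulse, freq=15): mode is pulse, freq = 15 — fits, so Accepted. (source=north, mode=steady, freq=7): mode is steady, freq = 7 — doesn't qualify, so Rejected.

Accepted, Accepted, Rejected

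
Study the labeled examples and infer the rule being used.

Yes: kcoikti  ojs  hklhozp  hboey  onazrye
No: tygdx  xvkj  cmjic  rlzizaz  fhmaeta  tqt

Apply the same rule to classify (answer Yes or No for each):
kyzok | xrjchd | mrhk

Looking at the examples, the only property every 'Yes' case has and every 'No' case lacks is: contains 'o'.
Yes: kyzok, since has 'o'. No: xrjchd, since no 'o'. No: mrhk, since no 'o'.

Yes, No, No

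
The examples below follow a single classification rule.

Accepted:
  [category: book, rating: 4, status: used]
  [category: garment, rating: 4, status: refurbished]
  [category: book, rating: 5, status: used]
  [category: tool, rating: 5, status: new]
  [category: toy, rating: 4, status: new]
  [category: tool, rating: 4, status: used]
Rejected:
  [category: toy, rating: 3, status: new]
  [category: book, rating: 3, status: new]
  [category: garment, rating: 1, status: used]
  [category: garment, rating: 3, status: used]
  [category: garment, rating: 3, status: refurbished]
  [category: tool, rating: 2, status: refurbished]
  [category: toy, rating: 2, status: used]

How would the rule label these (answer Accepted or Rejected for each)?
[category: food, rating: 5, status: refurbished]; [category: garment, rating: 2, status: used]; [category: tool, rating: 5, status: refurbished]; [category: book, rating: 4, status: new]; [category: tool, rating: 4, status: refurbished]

One predicate separates the groups cleanly: rating ≥ 4.
[category: food, rating: 5, status: refurbished]: rating = 5 — checks out, so Accepted.
[category: garment, rating: 2, status: used]: rating = 2 — does not pass, so Rejected.
[category: tool, rating: 5, status: refurbished]: rating = 5 — checks out, so Accepted.
[category: book, rating: 4, status: new]: rating = 4 — checks out, so Accepted.
[category: tool, rating: 4, status: refurbished]: rating = 4 — checks out, so Accepted.

Accepted, Rejected, Accepted, Accepted, Accepted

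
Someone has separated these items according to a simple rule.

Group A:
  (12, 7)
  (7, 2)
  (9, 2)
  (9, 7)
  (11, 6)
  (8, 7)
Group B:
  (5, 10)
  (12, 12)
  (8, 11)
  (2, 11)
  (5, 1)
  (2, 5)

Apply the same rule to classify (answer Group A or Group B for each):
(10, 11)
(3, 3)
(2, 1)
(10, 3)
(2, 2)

The classifier is using: first > second AND sum ≥ 7.
(10, 11): 10 < 11, 10+11 = 21, doesn't qualify → Group B.
(3, 3): 3 = 3, 3+3 = 6, doesn't qualify → Group B.
(2, 1): 2 > 1, 2+1 = 3, doesn't qualify → Group B.
(10, 3): 10 > 3, 10+3 = 13, fits → Group A.
(2, 2): 2 = 2, 2+2 = 4, doesn't qualify → Group B.

Group B, Group B, Group B, Group A, Group B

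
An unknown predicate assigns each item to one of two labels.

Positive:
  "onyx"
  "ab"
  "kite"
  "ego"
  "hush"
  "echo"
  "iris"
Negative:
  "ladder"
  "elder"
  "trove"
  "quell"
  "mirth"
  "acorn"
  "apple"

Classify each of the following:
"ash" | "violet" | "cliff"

Positive, Negative, Negative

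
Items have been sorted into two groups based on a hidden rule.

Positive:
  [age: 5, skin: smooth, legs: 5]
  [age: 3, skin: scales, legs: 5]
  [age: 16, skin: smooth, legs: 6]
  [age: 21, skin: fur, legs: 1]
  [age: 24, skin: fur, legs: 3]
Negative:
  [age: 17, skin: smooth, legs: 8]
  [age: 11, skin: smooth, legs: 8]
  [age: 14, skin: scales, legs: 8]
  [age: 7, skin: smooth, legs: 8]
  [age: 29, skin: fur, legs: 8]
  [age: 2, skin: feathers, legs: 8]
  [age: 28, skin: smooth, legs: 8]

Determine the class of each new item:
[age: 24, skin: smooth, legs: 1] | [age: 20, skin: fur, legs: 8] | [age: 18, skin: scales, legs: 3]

One predicate separates the groups cleanly: legs ≤ 6.

Positive, Negative, Positive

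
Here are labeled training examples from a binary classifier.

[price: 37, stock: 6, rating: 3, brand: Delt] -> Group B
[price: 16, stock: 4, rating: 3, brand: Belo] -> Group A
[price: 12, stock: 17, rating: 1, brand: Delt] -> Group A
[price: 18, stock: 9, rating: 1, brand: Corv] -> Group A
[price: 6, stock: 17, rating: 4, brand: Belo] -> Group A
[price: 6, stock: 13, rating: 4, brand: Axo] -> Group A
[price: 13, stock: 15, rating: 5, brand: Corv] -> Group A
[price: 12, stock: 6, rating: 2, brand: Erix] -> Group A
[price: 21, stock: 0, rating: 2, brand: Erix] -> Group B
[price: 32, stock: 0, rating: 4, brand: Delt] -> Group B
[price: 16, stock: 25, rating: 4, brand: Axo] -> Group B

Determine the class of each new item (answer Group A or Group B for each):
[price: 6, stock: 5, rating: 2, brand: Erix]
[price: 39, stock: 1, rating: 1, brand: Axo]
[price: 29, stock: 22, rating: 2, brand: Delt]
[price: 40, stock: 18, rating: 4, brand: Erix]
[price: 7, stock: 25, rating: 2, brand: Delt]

One predicate separates the groups cleanly: price ≤ 18 AND stock ≤ 17.

Group A, Group B, Group B, Group B, Group B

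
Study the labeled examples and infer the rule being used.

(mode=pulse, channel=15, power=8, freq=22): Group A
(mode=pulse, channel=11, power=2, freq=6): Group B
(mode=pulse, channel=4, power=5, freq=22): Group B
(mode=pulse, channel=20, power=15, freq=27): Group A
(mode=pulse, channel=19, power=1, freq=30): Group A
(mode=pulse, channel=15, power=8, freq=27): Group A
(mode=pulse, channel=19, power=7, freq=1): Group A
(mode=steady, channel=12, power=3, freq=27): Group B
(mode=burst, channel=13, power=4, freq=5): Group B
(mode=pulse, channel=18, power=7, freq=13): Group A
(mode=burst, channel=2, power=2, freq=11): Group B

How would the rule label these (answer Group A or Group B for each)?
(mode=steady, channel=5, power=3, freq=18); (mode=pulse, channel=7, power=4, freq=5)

Rule: channel ≥ 15. This holds for each 'Group A' example and fails for each 'Group B' one.
(mode=steady, channel=5, power=3, freq=18): channel = 5, fails this test → Group B.
(mode=pulse, channel=7, power=4, freq=5): channel = 7, fails this test → Group B.

Group B, Group B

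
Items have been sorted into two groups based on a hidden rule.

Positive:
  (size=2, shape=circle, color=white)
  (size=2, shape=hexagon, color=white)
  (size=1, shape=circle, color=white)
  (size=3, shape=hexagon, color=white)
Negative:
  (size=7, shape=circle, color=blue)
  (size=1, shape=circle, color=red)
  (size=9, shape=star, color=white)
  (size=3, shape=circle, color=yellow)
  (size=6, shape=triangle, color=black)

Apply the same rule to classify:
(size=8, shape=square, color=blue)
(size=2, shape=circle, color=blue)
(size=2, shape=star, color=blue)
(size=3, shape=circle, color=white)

Negative, Negative, Negative, Positive

The common property of the 'Positive' items is: color is white AND size ≤ 3. No 'Negative' item has it.
(size=8, shape=square, color=blue) — color is blue, size = 8, hence Negative.
(size=2, shape=circle, color=blue) — color is blue, size = 2, hence Negative.
(size=2, shape=star, color=blue) — color is blue, size = 2, hence Negative.
(size=3, shape=circle, color=white) — color is white, size = 3, hence Positive.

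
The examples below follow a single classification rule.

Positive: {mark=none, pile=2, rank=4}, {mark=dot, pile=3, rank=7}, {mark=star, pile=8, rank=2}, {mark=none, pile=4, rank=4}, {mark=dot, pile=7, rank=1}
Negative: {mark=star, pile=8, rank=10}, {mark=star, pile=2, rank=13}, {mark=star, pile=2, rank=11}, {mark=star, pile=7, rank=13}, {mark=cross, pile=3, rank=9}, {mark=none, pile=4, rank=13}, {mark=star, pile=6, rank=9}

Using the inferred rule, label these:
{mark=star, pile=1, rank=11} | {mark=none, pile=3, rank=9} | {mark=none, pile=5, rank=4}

One predicate separates the groups cleanly: rank ≤ 7.
{mark=star, pile=1, rank=11}: rank = 11 — doesn't match, so Negative. {mark=none, pile=3, rank=9}: rank = 9 — doesn't match, so Negative. {mark=none, pile=5, rank=4}: rank = 4 — matches, so Positive.

Negative, Negative, Positive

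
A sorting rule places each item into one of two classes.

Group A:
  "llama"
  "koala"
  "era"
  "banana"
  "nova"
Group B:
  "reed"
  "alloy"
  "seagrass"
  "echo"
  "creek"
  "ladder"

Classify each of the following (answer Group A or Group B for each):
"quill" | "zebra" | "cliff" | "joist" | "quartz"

Every 'Group A' example satisfies: ends with 'a'. None of the 'Group B' examples do.
"quill": Group B (ends with 'l'). "zebra": Group A (ends with 'a'). "cliff": Group B (ends with 'f'). "joist": Group B (ends with 't'). "quartz": Group B (ends with 'z').

Group B, Group A, Group B, Group B, Group B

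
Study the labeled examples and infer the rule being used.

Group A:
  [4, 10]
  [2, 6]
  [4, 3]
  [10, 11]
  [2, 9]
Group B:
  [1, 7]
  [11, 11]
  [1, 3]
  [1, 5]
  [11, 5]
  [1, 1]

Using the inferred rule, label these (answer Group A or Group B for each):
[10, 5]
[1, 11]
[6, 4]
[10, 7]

The rule appears to be: first is even.
[10, 5]: Group A (first 10).
[1, 11]: Group B (first 1).
[6, 4]: Group A (first 6).
[10, 7]: Group A (first 10).

Group A, Group B, Group A, Group A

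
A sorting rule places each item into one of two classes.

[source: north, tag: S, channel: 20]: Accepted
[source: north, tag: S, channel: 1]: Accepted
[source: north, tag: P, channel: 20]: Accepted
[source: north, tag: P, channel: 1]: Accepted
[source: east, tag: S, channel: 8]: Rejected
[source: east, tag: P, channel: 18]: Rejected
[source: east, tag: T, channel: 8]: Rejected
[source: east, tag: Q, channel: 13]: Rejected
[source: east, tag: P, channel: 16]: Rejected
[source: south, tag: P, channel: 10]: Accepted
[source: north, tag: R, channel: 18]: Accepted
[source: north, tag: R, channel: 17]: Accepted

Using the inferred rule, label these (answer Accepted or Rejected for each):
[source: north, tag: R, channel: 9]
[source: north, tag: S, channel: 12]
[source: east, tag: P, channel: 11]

Accepted, Accepted, Rejected

All 'Accepted' examples share one property — source is not east — and every 'Rejected' example lacks it.
[source: north, tag: R, channel: 9]: source is north, passes → Accepted.
[source: north, tag: S, channel: 12]: source is north, passes → Accepted.
[source: east, tag: P, channel: 11]: source is east, does not satisfy this → Rejected.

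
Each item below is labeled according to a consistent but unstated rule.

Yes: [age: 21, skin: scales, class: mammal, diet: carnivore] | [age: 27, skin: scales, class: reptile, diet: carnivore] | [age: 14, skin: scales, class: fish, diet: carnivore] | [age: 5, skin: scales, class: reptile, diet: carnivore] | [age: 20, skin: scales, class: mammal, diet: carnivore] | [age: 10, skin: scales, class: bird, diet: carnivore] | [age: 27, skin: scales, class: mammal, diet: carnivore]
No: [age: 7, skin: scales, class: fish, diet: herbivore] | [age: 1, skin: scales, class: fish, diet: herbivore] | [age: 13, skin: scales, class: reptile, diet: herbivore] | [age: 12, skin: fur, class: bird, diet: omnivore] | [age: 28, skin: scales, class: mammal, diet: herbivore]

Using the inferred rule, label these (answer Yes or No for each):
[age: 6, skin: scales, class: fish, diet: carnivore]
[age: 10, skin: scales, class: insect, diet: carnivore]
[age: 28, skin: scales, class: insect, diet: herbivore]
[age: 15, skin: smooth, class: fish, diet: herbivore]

Every 'Yes' example satisfies: diet is carnivore. None of the 'No' examples do.

Yes, Yes, No, No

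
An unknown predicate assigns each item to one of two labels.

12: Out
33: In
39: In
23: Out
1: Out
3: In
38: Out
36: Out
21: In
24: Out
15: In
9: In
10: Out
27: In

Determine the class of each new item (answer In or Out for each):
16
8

Out, Out

Checking candidate rules against both groups, what survives is: ≡ 3 (mod 6).
16: Out (16 mod 6 = 4).
8: Out (8 mod 6 = 2).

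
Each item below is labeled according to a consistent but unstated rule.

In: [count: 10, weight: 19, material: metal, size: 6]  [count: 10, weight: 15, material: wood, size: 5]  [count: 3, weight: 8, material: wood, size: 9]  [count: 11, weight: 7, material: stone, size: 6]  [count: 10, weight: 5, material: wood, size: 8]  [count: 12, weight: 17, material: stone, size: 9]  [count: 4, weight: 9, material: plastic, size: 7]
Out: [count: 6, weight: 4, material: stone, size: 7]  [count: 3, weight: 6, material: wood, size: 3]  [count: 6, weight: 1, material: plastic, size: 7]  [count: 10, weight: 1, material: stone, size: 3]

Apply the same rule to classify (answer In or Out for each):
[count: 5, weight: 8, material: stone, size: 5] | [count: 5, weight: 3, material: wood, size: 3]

In, Out

The rule appears to be: size ≥ 5 AND weight ≥ 5.
[count: 5, weight: 8, material: stone, size: 5]: In (size = 5, weight = 8). [count: 5, weight: 3, material: wood, size: 3]: Out (size = 3, weight = 3).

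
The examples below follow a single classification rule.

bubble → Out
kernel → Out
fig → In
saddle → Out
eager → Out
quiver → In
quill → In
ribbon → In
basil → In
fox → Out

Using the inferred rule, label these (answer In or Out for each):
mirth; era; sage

Checking candidate rules against both groups, what survives is: contains 'i'.
mirth → has 'i' → In. era → no 'i' → Out. sage → no 'i' → Out.

In, Out, Out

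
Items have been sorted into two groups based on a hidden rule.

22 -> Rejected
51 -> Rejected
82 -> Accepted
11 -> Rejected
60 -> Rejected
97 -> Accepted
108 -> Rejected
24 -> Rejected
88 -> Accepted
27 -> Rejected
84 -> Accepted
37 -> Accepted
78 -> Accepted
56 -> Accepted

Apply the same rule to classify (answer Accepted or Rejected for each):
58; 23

The simplest hypothesis consistent with all the labels is: digit sum ≥ 10.

Accepted, Rejected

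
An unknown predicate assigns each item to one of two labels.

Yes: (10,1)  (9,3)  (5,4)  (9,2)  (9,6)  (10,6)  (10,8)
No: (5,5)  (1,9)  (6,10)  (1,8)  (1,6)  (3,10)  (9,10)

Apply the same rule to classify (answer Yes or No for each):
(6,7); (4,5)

No, No

The rule appears to be: first > second.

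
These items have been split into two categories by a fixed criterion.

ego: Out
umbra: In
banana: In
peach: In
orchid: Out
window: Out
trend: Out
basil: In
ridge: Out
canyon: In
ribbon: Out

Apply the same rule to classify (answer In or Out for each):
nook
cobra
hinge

Out, In, Out

The simplest hypothesis consistent with all the labels is: contains 'a'.
nook — no 'a', hence Out.
cobra — has 'a', hence In.
hinge — no 'a', hence Out.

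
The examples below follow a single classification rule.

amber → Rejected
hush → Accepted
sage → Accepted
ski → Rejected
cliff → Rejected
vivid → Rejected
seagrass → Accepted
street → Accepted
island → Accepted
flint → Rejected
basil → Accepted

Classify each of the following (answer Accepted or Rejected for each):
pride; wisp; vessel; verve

Rejected, Accepted, Accepted, Rejected

Every 'Accepted' example satisfies: length ≥ 4 AND contains 's'. None of the 'Rejected' examples do.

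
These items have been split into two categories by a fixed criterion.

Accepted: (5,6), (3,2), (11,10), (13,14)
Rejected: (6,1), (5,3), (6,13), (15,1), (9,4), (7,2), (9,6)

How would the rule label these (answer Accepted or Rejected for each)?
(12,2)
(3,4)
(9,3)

Rejected, Accepted, Rejected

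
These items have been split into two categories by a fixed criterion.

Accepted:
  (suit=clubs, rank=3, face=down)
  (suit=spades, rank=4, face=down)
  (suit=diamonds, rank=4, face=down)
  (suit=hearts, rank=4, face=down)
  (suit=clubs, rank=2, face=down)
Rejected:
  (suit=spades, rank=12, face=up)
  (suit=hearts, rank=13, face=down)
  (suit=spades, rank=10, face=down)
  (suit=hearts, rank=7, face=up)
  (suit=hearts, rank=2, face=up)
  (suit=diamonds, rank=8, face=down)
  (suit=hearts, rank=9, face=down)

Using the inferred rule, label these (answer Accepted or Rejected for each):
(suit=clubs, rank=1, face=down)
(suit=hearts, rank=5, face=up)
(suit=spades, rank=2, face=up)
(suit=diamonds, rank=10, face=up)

Accepted, Rejected, Rejected, Rejected

The simplest hypothesis consistent with all the labels is: face is down AND rank ≤ 4.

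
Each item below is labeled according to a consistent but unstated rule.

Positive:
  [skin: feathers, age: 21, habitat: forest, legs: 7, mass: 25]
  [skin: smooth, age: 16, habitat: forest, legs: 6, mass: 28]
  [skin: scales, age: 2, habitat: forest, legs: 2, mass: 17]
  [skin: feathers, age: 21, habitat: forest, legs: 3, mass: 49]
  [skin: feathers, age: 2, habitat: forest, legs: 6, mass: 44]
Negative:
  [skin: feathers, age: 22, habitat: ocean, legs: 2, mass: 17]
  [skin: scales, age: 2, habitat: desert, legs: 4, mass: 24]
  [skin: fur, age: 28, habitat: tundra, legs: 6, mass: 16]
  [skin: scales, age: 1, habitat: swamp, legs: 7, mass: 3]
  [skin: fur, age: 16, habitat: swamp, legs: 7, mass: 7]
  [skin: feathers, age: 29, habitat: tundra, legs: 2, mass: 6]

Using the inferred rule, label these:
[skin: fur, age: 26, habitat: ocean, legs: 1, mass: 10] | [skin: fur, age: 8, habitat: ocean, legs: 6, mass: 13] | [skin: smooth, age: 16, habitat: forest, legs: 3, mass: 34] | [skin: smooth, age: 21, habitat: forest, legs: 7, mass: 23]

Negative, Negative, Positive, Positive

The pattern is that an item is 'Positive' exactly when: habitat is forest.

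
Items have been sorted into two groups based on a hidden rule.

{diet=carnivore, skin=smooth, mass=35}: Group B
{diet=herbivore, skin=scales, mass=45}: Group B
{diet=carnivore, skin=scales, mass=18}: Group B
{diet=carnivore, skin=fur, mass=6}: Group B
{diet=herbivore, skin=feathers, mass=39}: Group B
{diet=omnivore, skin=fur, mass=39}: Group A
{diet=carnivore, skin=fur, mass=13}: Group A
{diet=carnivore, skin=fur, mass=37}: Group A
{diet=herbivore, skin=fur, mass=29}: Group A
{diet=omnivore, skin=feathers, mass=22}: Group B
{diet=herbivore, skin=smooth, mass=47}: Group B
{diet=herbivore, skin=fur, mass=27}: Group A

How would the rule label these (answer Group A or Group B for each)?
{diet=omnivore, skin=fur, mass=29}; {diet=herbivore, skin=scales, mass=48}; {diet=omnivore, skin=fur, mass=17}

Group A, Group B, Group A

The simplest hypothesis consistent with all the labels is: skin is fur AND mass ≥ 13.
{diet=omnivore, skin=fur, mass=29} — skin is fur, mass = 29, hence Group A. {diet=herbivore, skin=scales, mass=48} — skin is scales, mass = 48, hence Group B. {diet=omnivore, skin=fur, mass=17} — skin is fur, mass = 17, hence Group A.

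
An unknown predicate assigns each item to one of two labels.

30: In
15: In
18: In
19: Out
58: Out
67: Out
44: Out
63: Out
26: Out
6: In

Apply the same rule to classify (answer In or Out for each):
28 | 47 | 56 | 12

Every 'In' example satisfies: multiple of 3 AND at most 30. None of the 'Out' examples do.
Out: 28, since 28 = 3·9 + 1, 28 ≤ 30.
Out: 47, since 47 = 3·15 + 2, 47 > 30.
Out: 56, since 56 = 3·18 + 2, 56 > 30.
In: 12, since 12 = 3·4, 12 ≤ 30.

Out, Out, Out, In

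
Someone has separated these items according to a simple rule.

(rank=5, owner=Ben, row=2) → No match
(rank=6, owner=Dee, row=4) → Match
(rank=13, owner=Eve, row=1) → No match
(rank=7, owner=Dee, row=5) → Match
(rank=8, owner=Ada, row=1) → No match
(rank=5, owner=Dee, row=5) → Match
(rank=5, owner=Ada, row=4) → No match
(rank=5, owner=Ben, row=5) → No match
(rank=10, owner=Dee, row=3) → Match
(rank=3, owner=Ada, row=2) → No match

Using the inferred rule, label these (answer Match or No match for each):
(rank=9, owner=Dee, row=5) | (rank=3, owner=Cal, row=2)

Match, No match

One predicate separates the groups cleanly: owner is Dee.
(rank=9, owner=Dee, row=5) — owner is Dee, hence Match.
(rank=3, owner=Cal, row=2) — owner is Cal, hence No match.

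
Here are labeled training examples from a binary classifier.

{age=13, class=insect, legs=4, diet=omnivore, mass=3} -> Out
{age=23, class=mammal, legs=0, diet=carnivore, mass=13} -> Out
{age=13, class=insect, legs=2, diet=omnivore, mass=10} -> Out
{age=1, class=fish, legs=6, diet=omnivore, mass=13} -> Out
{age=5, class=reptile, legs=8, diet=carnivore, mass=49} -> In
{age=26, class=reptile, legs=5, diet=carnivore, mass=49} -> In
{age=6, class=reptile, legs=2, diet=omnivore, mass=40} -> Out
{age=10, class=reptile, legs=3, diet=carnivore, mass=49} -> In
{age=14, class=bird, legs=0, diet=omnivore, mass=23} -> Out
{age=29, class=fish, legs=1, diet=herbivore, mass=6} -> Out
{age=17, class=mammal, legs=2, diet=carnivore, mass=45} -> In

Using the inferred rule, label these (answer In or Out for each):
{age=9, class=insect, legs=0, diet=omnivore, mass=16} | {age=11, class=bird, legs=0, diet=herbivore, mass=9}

Out, Out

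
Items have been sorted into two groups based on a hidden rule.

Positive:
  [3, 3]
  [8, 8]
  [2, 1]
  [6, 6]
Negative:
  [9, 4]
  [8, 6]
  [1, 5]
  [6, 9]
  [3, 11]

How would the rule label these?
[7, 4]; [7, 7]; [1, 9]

Negative, Positive, Negative

All 'Positive' examples share one property — |first − second| ≤ 1 — and every 'Negative' example lacks it.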